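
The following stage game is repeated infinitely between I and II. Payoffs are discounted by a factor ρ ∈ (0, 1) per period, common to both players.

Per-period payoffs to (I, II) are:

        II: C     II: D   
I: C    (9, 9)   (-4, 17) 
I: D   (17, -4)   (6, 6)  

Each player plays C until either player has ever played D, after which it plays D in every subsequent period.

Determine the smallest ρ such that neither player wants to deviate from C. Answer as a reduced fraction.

8/11

Cooperation forever yields 9 each period: 9/(1−ρ).
Deviating yields 17 once, then 6 forever: 17 + 6ρ/(1−ρ).
No profitable deviation requires 9/(1−ρ) ≥ 17 + 6ρ/(1−ρ).
Multiplying by (1−ρ): 9 ≥ 17(1−ρ) + 6ρ = 17 − 11ρ.
So 11ρ ≥ 8, i.e. ρ ≥ 8/11.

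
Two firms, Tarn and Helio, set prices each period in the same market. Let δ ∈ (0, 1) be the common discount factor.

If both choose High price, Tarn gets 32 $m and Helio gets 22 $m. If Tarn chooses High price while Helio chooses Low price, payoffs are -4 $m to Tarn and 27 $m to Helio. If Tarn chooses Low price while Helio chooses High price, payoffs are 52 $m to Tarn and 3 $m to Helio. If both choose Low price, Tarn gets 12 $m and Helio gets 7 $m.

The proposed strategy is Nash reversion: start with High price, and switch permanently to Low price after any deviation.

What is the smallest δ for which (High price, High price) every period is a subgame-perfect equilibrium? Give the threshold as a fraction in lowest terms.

1/2

Tarn's threshold: (52−32)/(52−12) = 1/2.
Helio's threshold: (27−22)/(27−7) = 1/4.
1/2 > 1/4, so Tarn binds and δ* = 1/2.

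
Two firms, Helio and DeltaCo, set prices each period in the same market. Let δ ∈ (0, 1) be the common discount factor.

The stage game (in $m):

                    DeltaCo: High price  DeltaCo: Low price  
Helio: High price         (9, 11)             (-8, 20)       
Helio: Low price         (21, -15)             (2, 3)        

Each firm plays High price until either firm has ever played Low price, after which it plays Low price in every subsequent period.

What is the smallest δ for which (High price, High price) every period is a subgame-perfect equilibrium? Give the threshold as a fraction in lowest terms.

12/19

Helio's threshold: (21−9)/(21−2) = 12/19.
DeltaCo's threshold: (20−11)/(20−3) = 9/17.
12/19 > 9/17, so Helio binds and δ* = 12/19.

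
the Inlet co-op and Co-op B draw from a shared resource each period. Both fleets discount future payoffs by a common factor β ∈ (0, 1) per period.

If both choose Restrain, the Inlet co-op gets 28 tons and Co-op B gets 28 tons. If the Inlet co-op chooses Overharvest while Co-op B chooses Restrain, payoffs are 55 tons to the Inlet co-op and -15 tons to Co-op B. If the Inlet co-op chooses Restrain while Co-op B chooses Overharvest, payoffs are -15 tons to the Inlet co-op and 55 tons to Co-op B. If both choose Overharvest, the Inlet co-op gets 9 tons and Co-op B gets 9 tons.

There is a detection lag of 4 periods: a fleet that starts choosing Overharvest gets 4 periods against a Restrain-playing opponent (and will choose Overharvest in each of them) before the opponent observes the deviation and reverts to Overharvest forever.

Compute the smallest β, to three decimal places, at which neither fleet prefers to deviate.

A deviator earns 55 for 4 periods, then 9 forever; cooperating earns 28 forever. Multiplying the IC by (1−β):
28 ≥ 55(1−β^4) + 9β^4, so 46·β^4 ≥ 27 and β^4 ≥ 27/46.
β ≥ (27/46)^(1/4) ≈ 0.875.

0.875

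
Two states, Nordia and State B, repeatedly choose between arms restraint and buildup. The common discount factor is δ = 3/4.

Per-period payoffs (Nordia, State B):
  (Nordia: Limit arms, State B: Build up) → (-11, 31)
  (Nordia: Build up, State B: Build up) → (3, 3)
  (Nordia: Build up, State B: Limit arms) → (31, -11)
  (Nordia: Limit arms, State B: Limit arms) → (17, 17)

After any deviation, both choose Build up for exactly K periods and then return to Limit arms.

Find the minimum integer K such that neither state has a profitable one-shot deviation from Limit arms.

2

IC: δ(1−δ^K)/(1−δ) ≥ (31−17)/(17−3) = 1.
With δ = 3/4: need 1 − δ^K ≥ 1·(1−3/4)/(3/4), i.e. δ^K ≤ 0.6667.
Since (3/4)^1 = 0.7500 and (3/4)^2 = 0.5625, the smallest such K is 2.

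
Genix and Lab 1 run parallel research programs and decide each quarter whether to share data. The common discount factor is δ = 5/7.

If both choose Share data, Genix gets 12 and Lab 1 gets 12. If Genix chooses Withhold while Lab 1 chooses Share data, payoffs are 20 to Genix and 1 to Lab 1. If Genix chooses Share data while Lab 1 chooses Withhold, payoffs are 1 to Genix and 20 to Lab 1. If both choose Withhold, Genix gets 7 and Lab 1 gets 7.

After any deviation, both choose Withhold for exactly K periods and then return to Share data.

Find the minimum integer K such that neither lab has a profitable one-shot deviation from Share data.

4

No profitable deviation requires (12−7)(δ+…+δ^K) ≥ 20−12, i.e. δ+…+δ^K ≥ 8/5 ≈ 1.6000.
With δ = 5/7, the partial sums are K=1: 0.7143, K=2: 1.2245, K=3: 1.5889, K=4: 1.8492.
K = 4 is the first length at which the sum reaches 1.6000.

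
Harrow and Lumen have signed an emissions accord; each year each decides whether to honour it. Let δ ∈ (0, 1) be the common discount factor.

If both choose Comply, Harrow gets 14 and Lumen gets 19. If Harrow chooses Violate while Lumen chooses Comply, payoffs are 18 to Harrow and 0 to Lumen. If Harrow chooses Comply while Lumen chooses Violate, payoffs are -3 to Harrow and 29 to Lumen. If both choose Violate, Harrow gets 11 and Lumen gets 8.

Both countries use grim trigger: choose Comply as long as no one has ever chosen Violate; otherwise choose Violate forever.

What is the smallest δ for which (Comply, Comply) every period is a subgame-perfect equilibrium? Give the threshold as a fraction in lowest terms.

Harrow's threshold: (18−14)/(18−11) = 4/7.
Lumen's threshold: (29−19)/(29−8) = 10/21.
4/7 > 10/21, so Harrow binds and δ* = 4/7.

4/7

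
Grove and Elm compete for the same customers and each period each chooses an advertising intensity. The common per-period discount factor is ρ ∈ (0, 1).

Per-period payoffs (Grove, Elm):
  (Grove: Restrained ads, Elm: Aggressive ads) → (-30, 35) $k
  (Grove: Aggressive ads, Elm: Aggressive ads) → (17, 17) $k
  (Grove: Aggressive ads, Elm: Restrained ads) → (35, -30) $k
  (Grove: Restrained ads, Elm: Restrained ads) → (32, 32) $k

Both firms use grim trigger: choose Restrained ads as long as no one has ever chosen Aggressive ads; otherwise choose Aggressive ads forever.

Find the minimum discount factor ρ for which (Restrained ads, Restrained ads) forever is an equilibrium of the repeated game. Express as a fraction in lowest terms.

One-period gain from deviating is 35 − 32 = 3. The loss is 32 − 17 = 15 in every subsequent period, with present value 15·ρ/(1−ρ).
Deviation is unprofitable when 15·ρ/(1−ρ) ≥ 3, i.e. ρ/(1−ρ) ≥ 1/5.
Equivalently ρ ≥ 3/(3+15) = 1/6.

1/6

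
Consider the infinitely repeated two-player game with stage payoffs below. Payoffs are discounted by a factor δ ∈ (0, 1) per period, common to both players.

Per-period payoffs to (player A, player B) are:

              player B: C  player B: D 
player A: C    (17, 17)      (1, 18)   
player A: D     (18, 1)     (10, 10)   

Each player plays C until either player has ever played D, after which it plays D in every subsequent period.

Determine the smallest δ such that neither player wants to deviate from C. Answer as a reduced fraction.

Under grim trigger the critical discount factor is (T−C)/(T−P) with T = 18, C = 17, P = 10.
δ* = (18−17)/(18−10) = 1/8.

1/8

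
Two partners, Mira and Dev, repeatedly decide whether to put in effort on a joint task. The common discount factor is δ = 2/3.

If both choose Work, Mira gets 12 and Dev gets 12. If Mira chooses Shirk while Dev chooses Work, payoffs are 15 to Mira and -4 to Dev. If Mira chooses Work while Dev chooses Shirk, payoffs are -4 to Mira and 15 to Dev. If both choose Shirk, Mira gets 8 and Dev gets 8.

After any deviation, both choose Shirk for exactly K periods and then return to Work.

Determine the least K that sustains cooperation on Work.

2

IC: δ(1−δ^K)/(1−δ) ≥ (15−12)/(12−8) = 3/4.
With δ = 2/3: need 1 − δ^K ≥ 3/4·(1−2/3)/(2/3), i.e. δ^K ≤ 0.6250.
Since (2/3)^1 = 0.6667 and (2/3)^2 = 0.4444, the smallest such K is 2.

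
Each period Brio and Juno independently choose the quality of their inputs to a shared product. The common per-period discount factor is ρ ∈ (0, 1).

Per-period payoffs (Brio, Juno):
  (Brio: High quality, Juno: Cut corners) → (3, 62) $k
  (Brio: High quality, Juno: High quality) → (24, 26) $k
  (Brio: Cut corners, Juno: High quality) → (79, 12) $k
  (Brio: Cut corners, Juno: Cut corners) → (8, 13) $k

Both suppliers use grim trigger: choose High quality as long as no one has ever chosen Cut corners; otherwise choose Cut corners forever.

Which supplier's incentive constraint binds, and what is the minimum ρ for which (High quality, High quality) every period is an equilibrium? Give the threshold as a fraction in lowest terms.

Brio; ρ ≥ 55/71

Brio: cooperation gives 24 each period; deviation gives 79 once then 8 forever.
  24/(1−ρ) ≥ 79 + 8ρ/(1−ρ) ⇒ ρ ≥ 55/71.
Juno: cooperation gives 26 each period; deviation gives 62 once then 13 forever.
  ρ ≥ 36/49.
Both must hold, so the binding constraint is Brio's: ρ ≥ 55/71.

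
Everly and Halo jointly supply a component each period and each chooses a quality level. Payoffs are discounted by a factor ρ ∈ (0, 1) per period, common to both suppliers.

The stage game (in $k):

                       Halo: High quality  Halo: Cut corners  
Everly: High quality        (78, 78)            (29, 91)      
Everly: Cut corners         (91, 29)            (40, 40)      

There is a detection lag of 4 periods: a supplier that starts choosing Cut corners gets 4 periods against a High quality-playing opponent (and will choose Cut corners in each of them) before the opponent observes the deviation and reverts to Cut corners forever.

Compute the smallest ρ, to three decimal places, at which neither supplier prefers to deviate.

The best deviation is to choose Cut corners for all 4 undetected periods, earning 91 each, then 40 forever once detected.
Deviation value: 91(1−ρ^4)/(1−ρ) + 40ρ^4/(1−ρ); cooperation value: 78/(1−ρ).
IC: 78 ≥ 91(1−ρ^4) + 40ρ^4 = 91 − 51ρ^4.
So ρ^4 ≥ 13/51, giving ρ ≥ (13/51)^(1/4) ≈ 0.711.

0.711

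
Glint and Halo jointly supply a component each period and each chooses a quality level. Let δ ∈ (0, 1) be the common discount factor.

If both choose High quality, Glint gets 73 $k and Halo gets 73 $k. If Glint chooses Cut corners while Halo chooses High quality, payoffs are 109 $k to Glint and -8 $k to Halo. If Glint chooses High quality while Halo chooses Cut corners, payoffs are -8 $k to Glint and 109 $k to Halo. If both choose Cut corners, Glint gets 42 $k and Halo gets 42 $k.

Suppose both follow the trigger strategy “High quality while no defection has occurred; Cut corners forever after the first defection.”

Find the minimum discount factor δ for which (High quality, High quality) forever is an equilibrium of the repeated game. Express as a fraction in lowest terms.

36/67

One-period gain from deviating is 109 − 73 = 36. The loss is 73 − 42 = 31 in every subsequent period, with present value 31·δ/(1−δ).
Deviation is unprofitable when 31·δ/(1−δ) ≥ 36, i.e. δ/(1−δ) ≥ 36/31.
Equivalently δ ≥ 36/(36+31) = 36/67.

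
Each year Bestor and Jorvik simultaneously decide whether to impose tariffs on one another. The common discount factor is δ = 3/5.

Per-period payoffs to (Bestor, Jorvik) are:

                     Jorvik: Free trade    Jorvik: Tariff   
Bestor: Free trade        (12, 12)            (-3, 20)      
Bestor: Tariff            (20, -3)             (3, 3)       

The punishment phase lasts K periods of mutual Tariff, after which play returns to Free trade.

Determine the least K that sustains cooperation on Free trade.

Need Σ_{k=1}^{K} δ^k ≥ (20−12)/(12−3) = 0.8889 at δ = 3/5.
At K = 1 the sum is 0.6000 < 0.8889; at K = 2 it is 0.9600 ≥ 0.8889.
So the minimum punishment length is K = 2.

2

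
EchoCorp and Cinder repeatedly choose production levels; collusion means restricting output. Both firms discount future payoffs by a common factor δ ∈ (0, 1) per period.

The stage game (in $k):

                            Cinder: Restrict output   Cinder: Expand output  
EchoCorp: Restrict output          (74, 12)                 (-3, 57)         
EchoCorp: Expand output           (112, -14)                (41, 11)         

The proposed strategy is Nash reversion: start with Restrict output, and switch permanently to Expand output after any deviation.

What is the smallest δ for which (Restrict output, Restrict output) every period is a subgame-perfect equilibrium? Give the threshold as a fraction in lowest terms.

45/46

EchoCorp's threshold: (112−74)/(112−41) = 38/71.
Cinder's threshold: (57−12)/(57−11) = 45/46.
38/71 < 45/46, so Cinder binds and δ* = 45/46.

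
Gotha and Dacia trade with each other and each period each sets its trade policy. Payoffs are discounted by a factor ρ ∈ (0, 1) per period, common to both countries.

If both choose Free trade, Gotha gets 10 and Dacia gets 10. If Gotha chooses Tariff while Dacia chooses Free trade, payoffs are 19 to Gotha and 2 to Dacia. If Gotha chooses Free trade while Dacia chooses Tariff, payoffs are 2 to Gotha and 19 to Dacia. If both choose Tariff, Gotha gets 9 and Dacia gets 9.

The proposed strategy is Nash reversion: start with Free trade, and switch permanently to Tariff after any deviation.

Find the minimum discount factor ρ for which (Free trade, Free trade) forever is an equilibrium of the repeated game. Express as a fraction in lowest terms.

One-period gain from deviating is 19 − 10 = 9. The loss is 10 − 9 = 1 in every subsequent period, with present value 1·ρ/(1−ρ).
Deviation is unprofitable when 1·ρ/(1−ρ) ≥ 9, i.e. ρ/(1−ρ) ≥ 9.
Equivalently ρ ≥ 9/(9+1) = 9/10.

9/10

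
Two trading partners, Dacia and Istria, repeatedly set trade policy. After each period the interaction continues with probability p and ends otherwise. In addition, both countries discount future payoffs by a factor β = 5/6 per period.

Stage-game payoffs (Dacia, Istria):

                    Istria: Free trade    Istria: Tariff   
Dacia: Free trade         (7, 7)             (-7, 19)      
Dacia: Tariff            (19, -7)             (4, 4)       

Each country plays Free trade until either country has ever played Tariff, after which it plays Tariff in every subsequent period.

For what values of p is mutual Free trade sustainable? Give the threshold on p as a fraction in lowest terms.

Expected continuation weight on next period's payoff is β·p = 5/6·p, which plays the role of the discount factor.
Cooperation requires 5/6·p ≥ (19−7)/(19−4) = 4/5, hence p ≥ 24/25.

24/25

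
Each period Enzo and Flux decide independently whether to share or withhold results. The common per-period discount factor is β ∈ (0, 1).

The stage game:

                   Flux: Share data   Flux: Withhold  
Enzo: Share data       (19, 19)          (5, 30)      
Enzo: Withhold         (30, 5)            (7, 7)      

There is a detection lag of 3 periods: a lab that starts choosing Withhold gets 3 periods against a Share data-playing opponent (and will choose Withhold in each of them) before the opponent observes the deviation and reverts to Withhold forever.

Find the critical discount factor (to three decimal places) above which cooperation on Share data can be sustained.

Deviating for the 3 undetected periods gains 30−19 = 11 per period over cooperation, then loses 19−7 = 12 per period forever once punishment starts.
Gain: 11(1 + β + … + β^2); loss: 12·β^3/(1−β).
No profitable deviation ⇔ 11(1−β^3) ≤ 12·β^3, i.e. β^3 ≥ 11/(11+12) = 11/23.
Hence β ≥ (11/23)^(1/3) ≈ 0.782.

0.782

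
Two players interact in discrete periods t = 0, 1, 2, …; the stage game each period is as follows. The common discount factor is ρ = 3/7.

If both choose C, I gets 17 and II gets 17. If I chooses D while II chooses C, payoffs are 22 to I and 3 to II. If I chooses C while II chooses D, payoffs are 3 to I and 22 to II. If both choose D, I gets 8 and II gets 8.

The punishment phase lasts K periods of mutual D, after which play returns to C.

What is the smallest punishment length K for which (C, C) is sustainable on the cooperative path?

Need Σ_{k=1}^{K} ρ^k ≥ (22−17)/(17−8) = 0.5556 at ρ = 3/7.
At K = 1 the sum is 0.4286 < 0.5556; at K = 2 it is 0.6122 ≥ 0.5556.
So the minimum punishment length is K = 2.

2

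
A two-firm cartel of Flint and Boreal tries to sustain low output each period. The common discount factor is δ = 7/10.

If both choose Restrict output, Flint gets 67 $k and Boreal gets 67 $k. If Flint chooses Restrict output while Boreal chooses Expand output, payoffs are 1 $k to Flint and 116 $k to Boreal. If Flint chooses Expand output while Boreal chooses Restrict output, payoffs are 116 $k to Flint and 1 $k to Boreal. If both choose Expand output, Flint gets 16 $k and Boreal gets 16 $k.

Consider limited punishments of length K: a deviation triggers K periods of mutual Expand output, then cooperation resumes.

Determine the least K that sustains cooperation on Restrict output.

No profitable deviation requires (67−16)(δ+…+δ^K) ≥ 116−67, i.e. δ+…+δ^K ≥ 49/51 ≈ 0.9608.
With δ = 7/10, the partial sums are K=1: 0.7000, K=2: 1.1900.
K = 2 is the first length at which the sum reaches 0.9608.

2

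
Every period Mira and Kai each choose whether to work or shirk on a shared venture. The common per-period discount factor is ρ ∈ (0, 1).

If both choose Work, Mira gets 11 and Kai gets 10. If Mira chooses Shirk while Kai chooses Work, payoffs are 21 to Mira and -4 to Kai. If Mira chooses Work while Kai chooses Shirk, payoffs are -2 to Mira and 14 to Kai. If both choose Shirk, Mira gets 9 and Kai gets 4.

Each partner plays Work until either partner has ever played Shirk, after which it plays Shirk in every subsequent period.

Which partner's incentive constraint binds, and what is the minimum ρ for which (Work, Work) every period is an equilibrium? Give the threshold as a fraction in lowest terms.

Mira; ρ ≥ 5/6

Mira's threshold: (21−11)/(21−9) = 5/6.
Kai's threshold: (14−10)/(14−4) = 2/5.
5/6 > 2/5, so Mira binds and ρ* = 5/6.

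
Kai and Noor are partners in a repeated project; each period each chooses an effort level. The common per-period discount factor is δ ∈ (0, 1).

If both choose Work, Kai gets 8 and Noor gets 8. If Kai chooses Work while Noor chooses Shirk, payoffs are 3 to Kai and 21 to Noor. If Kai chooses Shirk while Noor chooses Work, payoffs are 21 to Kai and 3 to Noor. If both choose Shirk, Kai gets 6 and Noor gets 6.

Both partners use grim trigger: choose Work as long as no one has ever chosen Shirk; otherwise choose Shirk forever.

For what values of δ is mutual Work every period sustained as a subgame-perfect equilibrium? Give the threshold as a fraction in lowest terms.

Under grim trigger the critical discount factor is (T−C)/(T−P) with T = 21, C = 8, P = 6.
δ* = (21−8)/(21−6) = 13/15.

13/15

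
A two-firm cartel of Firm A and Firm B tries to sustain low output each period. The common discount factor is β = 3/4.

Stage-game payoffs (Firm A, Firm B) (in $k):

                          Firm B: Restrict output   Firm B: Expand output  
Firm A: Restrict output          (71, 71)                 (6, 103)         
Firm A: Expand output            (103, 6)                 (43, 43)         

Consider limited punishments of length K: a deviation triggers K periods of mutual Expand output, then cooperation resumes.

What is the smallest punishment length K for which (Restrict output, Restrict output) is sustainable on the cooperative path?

Need Σ_{k=1}^{K} β^k ≥ (103−71)/(71−43) = 1.1429 at β = 3/4.
At K = 1 the sum is 0.7500 < 1.1429; at K = 2 it is 1.3125 ≥ 1.1429.
So the minimum punishment length is K = 2.

2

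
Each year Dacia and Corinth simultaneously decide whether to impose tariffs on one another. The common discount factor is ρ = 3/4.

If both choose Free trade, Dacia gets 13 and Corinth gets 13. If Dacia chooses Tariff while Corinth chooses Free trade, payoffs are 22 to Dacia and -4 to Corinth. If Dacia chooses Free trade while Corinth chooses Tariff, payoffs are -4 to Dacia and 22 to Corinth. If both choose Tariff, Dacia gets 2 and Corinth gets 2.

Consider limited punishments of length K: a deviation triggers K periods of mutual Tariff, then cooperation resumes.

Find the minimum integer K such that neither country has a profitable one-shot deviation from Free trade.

2

IC: ρ(1−ρ^K)/(1−ρ) ≥ (22−13)/(13−2) = 9/11.
With ρ = 3/4: need 1 − ρ^K ≥ 9/11·(1−3/4)/(3/4), i.e. ρ^K ≤ 0.7273.
Since (3/4)^1 = 0.7500 and (3/4)^2 = 0.5625, the smallest such K is 2.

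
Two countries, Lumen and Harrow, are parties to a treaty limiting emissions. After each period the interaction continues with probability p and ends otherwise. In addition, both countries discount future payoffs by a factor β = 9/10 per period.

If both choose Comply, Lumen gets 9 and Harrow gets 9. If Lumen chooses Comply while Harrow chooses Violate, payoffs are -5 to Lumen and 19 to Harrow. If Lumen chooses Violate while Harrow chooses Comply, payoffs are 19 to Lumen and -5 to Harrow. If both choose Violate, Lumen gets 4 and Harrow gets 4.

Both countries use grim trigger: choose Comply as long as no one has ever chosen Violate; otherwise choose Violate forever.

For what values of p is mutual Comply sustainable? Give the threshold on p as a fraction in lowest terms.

Expected continuation weight on next period's payoff is β·p = 9/10·p, which plays the role of the discount factor.
Cooperation requires 9/10·p ≥ (19−9)/(19−4) = 2/3, hence p ≥ 20/27.

20/27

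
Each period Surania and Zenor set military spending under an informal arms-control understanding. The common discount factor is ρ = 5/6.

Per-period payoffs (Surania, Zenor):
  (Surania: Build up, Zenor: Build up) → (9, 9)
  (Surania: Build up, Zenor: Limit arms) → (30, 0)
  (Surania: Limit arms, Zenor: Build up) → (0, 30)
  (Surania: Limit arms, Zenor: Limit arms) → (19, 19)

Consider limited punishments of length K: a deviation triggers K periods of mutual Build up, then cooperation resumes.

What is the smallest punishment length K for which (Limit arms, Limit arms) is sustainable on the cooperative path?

2

IC: ρ(1−ρ^K)/(1−ρ) ≥ (30−19)/(19−9) = 11/10.
With ρ = 5/6: need 1 − ρ^K ≥ 11/10·(1−5/6)/(5/6), i.e. ρ^K ≤ 0.7800.
Since (5/6)^1 = 0.8333 and (5/6)^2 = 0.6944, the smallest such K is 2.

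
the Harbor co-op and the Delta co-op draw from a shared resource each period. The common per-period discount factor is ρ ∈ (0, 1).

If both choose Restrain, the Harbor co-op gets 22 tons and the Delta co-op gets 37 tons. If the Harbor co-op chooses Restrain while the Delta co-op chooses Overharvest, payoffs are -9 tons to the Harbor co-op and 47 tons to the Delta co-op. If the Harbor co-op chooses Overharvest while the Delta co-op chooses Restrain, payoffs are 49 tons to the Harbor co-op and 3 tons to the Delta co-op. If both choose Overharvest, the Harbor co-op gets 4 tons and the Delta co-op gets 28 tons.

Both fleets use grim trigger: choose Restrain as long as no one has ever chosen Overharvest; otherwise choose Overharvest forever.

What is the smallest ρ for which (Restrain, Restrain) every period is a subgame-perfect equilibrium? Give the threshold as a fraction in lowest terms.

3/5

the Harbor co-op: cooperation gives 22 each period; deviation gives 49 once then 4 forever.
  22/(1−ρ) ≥ 49 + 4ρ/(1−ρ) ⇒ ρ ≥ 27/45 = 3/5.
the Delta co-op: cooperation gives 37 each period; deviation gives 47 once then 28 forever.
  ρ ≥ 10/19.
Both must hold, so the binding constraint is the Harbor co-op's: ρ ≥ 3/5.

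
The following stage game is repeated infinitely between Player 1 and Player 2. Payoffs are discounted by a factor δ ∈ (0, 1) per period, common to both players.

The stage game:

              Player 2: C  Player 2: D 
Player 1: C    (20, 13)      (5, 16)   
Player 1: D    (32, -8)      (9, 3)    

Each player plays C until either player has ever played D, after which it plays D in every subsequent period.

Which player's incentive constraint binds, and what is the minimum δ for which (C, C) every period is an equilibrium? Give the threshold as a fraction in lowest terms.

Player 1; δ ≥ 12/23

Player 1's threshold: (32−20)/(32−9) = 12/23.
Player 2's threshold: (16−13)/(16−3) = 3/13.
12/23 > 3/13, so Player 1 binds and δ* = 12/23.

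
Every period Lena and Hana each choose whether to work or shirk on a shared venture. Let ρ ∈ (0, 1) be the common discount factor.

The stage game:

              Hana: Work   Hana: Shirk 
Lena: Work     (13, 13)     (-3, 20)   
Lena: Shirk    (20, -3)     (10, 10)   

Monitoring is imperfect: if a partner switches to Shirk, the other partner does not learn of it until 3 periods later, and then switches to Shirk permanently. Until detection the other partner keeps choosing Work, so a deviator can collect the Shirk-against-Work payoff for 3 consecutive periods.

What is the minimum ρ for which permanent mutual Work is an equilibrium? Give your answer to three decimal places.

Deviating for the 3 undetected periods gains 20−13 = 7 per period over cooperation, then loses 13−10 = 3 per period forever once punishment starts.
Gain: 7(1 + ρ + … + ρ^2); loss: 3·ρ^3/(1−ρ).
No profitable deviation ⇔ 7(1−ρ^3) ≤ 3·ρ^3, i.e. ρ^3 ≥ 7/(7+3) = 7/10.
Hence ρ ≥ (7/10)^(1/3) ≈ 0.888.

0.888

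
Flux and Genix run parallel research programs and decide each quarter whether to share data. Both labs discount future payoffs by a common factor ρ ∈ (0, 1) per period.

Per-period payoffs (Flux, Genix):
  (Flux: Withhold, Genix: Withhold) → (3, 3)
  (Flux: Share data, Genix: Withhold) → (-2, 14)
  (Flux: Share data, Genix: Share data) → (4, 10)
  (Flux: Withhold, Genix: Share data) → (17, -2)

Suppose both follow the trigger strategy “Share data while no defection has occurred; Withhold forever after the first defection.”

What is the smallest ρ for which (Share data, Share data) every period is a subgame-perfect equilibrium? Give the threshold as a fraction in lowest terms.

13/14

Flux: cooperation gives 4 each period; deviation gives 17 once then 3 forever.
  4/(1−ρ) ≥ 17 + 3ρ/(1−ρ) ⇒ ρ ≥ 13/14.
Genix: cooperation gives 10 each period; deviation gives 14 once then 3 forever.
  ρ ≥ 4/11.
Both must hold, so the binding constraint is Flux's: ρ ≥ 13/14.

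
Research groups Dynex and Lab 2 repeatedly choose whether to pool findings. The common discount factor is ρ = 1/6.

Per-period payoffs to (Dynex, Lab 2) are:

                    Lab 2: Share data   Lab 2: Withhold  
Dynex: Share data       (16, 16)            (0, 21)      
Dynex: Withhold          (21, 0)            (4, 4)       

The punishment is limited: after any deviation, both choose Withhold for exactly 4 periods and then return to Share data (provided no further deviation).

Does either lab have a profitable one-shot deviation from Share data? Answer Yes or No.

Yes

Comparing payoff streams over the 5 periods until play realigns: cooperate → 16(1+ρ+…+ρ^4); deviate → 21 + 4(ρ+…+ρ^4).
Cooperation is sustained iff (16−4)(ρ+…+ρ^4) ≥ 21−16.
ρ+…+ρ^4 = 1/6·(1−(1/6)^4)/(1−1/6) = 0.1998, and (21−16)/(16−4) = 0.4167.
0.1998 < 0.4167, so cooperation is not sustainable.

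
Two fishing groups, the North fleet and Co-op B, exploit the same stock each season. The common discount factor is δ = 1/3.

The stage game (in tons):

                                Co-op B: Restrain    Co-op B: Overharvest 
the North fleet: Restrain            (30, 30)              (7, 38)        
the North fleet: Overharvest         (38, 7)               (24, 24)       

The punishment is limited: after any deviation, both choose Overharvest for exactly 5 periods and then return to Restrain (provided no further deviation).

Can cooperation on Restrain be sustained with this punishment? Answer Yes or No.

A one-shot deviation gives 38 now, then 24 for 5 periods, then back to 30.
Gain from deviating: (38−30) today; loss: (30−24) in each of the next 5 periods.
No-deviation condition: (30−24)(δ+…+δ^5) ≥ 38−30, i.e. δ+…+δ^5 ≥ 4/3.
At δ = 1/3: δ+…+δ^5 = 0.4979 < 1.3333.
So cooperation is not sustainable.

No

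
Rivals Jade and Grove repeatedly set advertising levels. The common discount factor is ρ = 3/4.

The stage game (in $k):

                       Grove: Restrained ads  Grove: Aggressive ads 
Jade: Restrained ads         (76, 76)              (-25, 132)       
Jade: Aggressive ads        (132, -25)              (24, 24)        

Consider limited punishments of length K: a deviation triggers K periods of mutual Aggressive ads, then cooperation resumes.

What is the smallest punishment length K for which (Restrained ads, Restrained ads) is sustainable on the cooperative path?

Need Σ_{k=1}^{K} ρ^k ≥ (132−76)/(76−24) = 1.0769 at ρ = 3/4.
At K = 1 the sum is 0.7500 < 1.0769; at K = 2 it is 1.3125 ≥ 1.0769.
So the minimum punishment length is K = 2.

2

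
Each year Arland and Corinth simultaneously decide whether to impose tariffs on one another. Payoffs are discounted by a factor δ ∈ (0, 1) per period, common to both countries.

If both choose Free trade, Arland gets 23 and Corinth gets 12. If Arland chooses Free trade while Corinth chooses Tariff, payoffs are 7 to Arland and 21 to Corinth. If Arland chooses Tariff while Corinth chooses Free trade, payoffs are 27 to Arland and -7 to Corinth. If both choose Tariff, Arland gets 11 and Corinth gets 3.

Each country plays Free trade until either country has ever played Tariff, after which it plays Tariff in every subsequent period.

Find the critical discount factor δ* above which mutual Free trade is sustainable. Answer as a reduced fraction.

Arland's threshold: (27−23)/(27−11) = 1/4.
Corinth's threshold: (21−12)/(21−3) = 1/2.
1/4 < 1/2, so Corinth binds and δ* = 1/2.

1/2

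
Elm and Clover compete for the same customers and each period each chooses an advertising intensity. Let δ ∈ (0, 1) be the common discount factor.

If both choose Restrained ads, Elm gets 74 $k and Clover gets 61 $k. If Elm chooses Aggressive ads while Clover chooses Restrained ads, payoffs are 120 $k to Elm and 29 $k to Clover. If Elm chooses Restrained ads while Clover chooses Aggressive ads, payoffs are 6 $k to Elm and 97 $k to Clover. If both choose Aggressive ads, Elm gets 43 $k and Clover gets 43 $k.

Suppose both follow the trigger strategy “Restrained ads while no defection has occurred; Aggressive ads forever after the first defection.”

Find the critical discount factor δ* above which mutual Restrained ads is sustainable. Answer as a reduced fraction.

2/3

Elm: cooperation gives 74 each period; deviation gives 120 once then 43 forever.
  74/(1−δ) ≥ 120 + 43δ/(1−δ) ⇒ δ ≥ 46/77.
Clover: cooperation gives 61 each period; deviation gives 97 once then 43 forever.
  δ ≥ 36/54 = 2/3.
Both must hold, so the binding constraint is Clover's: δ ≥ 2/3.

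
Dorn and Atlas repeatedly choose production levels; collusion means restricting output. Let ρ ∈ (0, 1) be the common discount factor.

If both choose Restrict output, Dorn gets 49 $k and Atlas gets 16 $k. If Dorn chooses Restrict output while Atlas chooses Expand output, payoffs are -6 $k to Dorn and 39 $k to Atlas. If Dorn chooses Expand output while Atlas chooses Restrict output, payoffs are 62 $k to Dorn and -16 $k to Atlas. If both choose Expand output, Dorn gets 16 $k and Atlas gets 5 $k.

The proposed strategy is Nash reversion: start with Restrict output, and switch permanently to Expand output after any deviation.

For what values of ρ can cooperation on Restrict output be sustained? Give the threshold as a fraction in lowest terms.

Dorn: cooperation gives 49 each period; deviation gives 62 once then 16 forever.
  49/(1−ρ) ≥ 62 + 16ρ/(1−ρ) ⇒ ρ ≥ 13/46.
Atlas: cooperation gives 16 each period; deviation gives 39 once then 5 forever.
  ρ ≥ 23/34.
Both must hold, so the binding constraint is Atlas's: ρ ≥ 23/34.

23/34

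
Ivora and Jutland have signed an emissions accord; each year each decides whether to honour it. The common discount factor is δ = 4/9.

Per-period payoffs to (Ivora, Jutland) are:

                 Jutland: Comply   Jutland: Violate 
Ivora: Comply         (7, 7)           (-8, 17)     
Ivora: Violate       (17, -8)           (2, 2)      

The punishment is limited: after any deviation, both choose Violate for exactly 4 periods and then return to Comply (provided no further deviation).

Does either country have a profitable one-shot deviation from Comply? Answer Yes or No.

Yes

A one-shot deviation gives 17 now, then 2 for 4 periods, then back to 7.
Gain from deviating: (17−7) today; loss: (7−2) in each of the next 4 periods.
No-deviation condition: (7−2)(δ+…+δ^4) ≥ 17−7, i.e. δ+…+δ^4 ≥ 2.
At δ = 4/9: δ+…+δ^4 = 0.7688 < 2.0000.
So cooperation is not sustainable.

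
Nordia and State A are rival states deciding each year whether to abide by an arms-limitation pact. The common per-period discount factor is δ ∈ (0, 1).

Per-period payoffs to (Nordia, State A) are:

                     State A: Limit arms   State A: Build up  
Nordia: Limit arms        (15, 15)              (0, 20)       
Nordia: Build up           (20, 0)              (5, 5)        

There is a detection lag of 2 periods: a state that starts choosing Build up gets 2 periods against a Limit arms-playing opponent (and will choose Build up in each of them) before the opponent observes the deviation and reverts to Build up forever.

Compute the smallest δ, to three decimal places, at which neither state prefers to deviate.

Deviating for the 2 undetected periods gains 20−15 = 5 per period over cooperation, then loses 15−5 = 10 per period forever once punishment starts.
Gain: 5(1 + δ + … + δ^1); loss: 10·δ^2/(1−δ).
No profitable deviation ⇔ 5(1−δ^2) ≤ 10·δ^2, i.e. δ^2 ≥ 5/(5+10) = 1/3.
Hence δ ≥ (1/3)^(1/2) ≈ 0.577.

0.577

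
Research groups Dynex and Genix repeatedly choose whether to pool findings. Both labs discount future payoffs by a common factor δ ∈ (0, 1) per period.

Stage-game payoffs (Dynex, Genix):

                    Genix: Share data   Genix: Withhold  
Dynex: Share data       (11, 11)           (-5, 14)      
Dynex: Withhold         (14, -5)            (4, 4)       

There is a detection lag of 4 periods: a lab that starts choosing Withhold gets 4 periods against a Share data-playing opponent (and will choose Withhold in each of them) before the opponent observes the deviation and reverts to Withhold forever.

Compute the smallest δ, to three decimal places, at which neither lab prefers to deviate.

0.740

Deviating for the 4 undetected periods gains 14−11 = 3 per period over cooperation, then loses 11−4 = 7 per period forever once punishment starts.
Gain: 3(1 + δ + … + δ^3); loss: 7·δ^4/(1−δ).
No profitable deviation ⇔ 3(1−δ^4) ≤ 7·δ^4, i.e. δ^4 ≥ 3/(3+7) = 3/10.
Hence δ ≥ (3/10)^(1/4) ≈ 0.740.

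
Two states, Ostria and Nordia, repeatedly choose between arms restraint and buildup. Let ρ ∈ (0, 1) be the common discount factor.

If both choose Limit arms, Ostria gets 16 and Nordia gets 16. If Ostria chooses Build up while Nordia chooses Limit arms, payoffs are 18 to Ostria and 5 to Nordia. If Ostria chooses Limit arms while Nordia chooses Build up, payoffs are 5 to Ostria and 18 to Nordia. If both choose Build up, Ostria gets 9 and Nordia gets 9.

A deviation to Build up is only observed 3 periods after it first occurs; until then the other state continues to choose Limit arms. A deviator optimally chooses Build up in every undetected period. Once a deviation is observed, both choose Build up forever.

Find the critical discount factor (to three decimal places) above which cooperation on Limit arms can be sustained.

A deviator earns 18 for 3 periods, then 9 forever; cooperating earns 16 forever. Multiplying the IC by (1−ρ):
16 ≥ 18(1−ρ^3) + 9ρ^3, so 9·ρ^3 ≥ 2 and ρ^3 ≥ 2/9.
ρ ≥ (2/9)^(1/3) ≈ 0.606.

0.606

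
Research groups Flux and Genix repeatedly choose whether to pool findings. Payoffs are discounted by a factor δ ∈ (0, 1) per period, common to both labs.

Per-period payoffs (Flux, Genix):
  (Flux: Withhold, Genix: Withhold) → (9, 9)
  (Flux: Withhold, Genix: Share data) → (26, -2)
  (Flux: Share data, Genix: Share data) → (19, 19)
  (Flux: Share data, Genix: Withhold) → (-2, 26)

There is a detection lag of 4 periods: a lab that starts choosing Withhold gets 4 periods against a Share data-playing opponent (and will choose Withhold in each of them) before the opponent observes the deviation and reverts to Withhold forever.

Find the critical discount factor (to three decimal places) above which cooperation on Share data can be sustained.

0.801

A deviator earns 26 for 4 periods, then 9 forever; cooperating earns 19 forever. Multiplying the IC by (1−δ):
19 ≥ 26(1−δ^4) + 9δ^4, so 17·δ^4 ≥ 7 and δ^4 ≥ 7/17.
δ ≥ (7/17)^(1/4) ≈ 0.801.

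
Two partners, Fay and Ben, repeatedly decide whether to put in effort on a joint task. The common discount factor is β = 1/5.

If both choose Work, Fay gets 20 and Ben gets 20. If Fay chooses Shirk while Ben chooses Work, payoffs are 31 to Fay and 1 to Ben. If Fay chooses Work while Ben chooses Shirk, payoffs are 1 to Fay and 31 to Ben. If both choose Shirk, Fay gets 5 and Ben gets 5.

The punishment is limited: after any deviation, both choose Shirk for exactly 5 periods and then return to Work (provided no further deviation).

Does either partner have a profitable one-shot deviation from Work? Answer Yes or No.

A one-shot deviation gives 31 now, then 5 for 5 periods, then back to 20.
Gain from deviating: (31−20) today; loss: (20−5) in each of the next 5 periods.
No-deviation condition: (20−5)(β+…+β^5) ≥ 31−20, i.e. β+…+β^5 ≥ 11/15.
At β = 1/5: β+…+β^5 = 0.2499 < 0.7333.
So cooperation is not sustainable.

Yes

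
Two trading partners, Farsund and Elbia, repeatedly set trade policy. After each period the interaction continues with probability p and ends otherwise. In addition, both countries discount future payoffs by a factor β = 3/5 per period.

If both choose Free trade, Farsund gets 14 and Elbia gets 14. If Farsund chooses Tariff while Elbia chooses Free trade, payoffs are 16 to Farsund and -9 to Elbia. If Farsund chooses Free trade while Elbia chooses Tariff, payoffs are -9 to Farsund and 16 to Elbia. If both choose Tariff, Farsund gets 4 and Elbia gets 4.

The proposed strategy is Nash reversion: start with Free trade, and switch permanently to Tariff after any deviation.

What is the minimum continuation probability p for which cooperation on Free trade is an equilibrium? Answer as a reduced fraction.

Expected continuation weight on next period's payoff is β·p = 3/5·p, which plays the role of the discount factor.
Cooperation requires 3/5·p ≥ (16−14)/(16−4) = 1/6, hence p ≥ 5/18.

5/18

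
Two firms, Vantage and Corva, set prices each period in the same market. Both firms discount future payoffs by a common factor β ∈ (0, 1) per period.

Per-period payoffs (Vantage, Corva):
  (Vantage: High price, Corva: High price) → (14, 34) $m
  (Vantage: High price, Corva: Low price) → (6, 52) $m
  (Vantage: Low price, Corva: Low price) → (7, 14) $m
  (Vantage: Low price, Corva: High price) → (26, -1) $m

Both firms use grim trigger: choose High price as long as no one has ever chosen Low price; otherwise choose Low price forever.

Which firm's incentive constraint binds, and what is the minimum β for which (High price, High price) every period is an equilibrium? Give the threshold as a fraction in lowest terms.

For Vantage: deviation gain 26−14 = 12, per-period punishment loss 14−7 = 7. IC gives β ≥ 12/19.
For Corva: gain 18, loss 20 per period, so β ≥ 18/38 = 9/19.
The tighter constraint is Vantage's, so cooperation needs β ≥ 12/19.

Vantage; β ≥ 12/19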